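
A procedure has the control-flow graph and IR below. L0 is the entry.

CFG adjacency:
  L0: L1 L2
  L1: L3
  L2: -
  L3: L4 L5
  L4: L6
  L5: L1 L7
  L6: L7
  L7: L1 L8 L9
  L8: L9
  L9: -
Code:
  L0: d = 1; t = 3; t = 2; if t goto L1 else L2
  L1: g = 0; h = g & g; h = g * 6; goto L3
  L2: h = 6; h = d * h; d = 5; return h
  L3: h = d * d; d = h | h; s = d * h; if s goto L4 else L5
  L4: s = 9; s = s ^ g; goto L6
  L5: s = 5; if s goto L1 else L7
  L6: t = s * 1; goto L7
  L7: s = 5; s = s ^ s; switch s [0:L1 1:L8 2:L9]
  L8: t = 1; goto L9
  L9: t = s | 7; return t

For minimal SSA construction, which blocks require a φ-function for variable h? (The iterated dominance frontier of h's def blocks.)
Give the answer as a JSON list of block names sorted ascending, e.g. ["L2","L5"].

idom tree: L1←L0 L2←L0 L3←L1 L4←L3 L5←L3 L6←L4 L7←L3 L8←L7 L9←L7
Dom at joins:
  L1: preds {L0,L5,L7}: {L0} ∩ {L0,L1,L3,L5} ∩ {L0,L1,L3,L7} = {L0}; idom=L0
  L7: preds {L5,L6}: {L0,L1,L3,L5} ∩ {L0,L1,L3,L4,L6} = {L0,L1,L3}; idom=L3
  L9: preds {L7,L8}: {L0,L1,L3,L7} ∩ {L0,L1,L3,L7,L8} = {L0,L1,L3,L7}; idom=L7

Frontier:
  join L1 pred L0: · stop@L0
  join L1 pred L5: L5→L3→L1 stop@L0
  join L1 pred L7: L7→L3→L1 stop@L0
  join L7 pred L5: L5 stop@L3
  join L7 pred L6: L6→L4 stop@L3
  join L9 pred L7: · stop@L7
  join L9 pred L8: L8 stop@L7
  L0: DF=∅
  L1: DF={L1}
  L2: DF=∅
  L3: DF={L1}
  L4: DF={L7}
  L5: DF={L1,L7}
  L6: DF={L7}
  L7: DF={L1}
  L8: DF={L9}
  L9: DF=∅

φ for h: defs {L1,L2,L3}
  DF⁺ = {L1}

Answer: ["L1"]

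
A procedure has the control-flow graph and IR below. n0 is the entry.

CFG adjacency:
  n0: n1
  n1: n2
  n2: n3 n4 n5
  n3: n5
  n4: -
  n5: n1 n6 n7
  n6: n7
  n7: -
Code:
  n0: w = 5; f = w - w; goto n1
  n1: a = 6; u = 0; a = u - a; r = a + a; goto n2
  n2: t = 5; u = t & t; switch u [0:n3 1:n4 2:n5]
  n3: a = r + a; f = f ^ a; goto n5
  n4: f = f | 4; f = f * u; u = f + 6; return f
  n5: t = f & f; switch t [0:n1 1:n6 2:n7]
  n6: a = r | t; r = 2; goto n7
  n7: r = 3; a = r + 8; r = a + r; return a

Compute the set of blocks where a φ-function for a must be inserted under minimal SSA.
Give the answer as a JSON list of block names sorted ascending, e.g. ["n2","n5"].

Answer: ["n1", "n5", "n7"]

Working:
idom tree: n1←n0 n2←n1 n3←n2 n4←n2 n5←n2 n6←n5 n7←n5
Join-block Dom:
  n1: preds {n0,n5}: {n0} ∩ {n0,n1,n2,n5} = {n0}; idom=n0
  n5: preds {n2,n3}: {n0,n1,n2} ∩ {n0,n1,n2,n3} = {n0,n1,n2}; idom=n2
  n7: preds {n5,n6}: {n0,n1,n2,n5} ∩ {n0,n1,n2,n5,n6} = {n0,n1,n2,n5}; idom=n5

DF walk-up:
  n1←n0: walk · to n0
  n1←n5: walk n5→n2→n1 to n0
  n5←n2: walk · to n2
  n5←n3: walk n3 to n2
  n7←n5: walk · to n5
  n7←n6: walk n6 to n5
  n0: DF=∅
  n1: DF={n1}
  n2: DF={n1}
  n3: DF={n5}
  n4: DF=∅
  n5: DF={n1}
  n6: DF={n7}
  n7: DF=∅

φ for a: defs {n1,n3,n6,n7}
  DF⁺ = {n1,n5,n7}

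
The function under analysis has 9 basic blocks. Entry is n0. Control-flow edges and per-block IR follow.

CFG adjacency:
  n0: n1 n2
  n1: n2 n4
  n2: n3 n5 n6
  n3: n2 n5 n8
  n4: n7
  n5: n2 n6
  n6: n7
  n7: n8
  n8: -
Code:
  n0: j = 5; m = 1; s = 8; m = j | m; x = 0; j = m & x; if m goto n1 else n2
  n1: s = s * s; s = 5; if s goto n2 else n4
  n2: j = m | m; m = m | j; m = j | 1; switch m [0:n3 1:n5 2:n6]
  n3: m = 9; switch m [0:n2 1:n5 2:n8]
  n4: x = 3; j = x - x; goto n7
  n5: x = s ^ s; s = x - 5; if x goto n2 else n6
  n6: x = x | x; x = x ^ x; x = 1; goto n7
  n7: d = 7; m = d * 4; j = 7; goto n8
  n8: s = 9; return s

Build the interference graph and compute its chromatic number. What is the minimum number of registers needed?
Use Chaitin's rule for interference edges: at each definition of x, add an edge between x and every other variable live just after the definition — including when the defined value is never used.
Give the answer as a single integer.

Answer: 4

Derivation:
Per-block:
  n0: def={j,m,s,x} ue=∅
  n1: def={s} ue={s}
  n2: def={j,m} ue={m}
  n3: def={m} ue=∅
  n4: def={j,x} ue=∅
  n5: def={s,x} ue={s}
  n6: def={x} ue={x}
  n7: def={d,j,m} ue=∅
  n8: def={s} ue=∅

Live sets:
  n0 li=∅ lo={m,s,x}
  n1 li={m,s,x} lo={m,s,x}
  n2 li={m,s,x} lo={m,s,x}
  n3 li={s,x} lo={m,s,x}
  n4 li=∅ lo=∅
  n5 li={m,s} lo={m,s,x}
  n6 li={x} lo=∅
  n7 li=∅ lo=∅
  n8 li=∅ lo=∅

Interfere edges:
  d↔∅
  j↔{m,s,x}
  m↔{j,s,x}
  s↔{j,m,x}
  x↔{j,m,s}

Chromatic number:
  lower bound: {j,m,s,x} mutually conflict ⇒ χ ≥ 4
  assign d→c0 j→c0 m→c1 s→c2 x→c3 — no edge inside a register ⇒ χ ≤ 4
  χ = 4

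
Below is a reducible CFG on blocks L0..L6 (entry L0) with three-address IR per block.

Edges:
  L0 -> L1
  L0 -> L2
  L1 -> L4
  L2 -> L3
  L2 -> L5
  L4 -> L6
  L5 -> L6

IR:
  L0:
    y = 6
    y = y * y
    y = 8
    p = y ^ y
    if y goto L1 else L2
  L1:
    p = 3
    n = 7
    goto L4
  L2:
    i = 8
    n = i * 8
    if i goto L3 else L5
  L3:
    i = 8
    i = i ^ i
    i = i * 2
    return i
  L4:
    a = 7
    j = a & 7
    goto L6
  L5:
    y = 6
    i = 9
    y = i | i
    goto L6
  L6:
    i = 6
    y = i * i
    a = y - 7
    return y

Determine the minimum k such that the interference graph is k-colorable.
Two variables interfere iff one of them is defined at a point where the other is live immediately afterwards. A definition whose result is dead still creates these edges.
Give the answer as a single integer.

Block summaries:
  L0: {p,y} / ∅
  L1: {n,p} / ∅
  L2: {i,n} / ∅
  L3: {i} / ∅
  L4: {a,j} / ∅
  L5: {i,y} / ∅
  L6: {a,i,y} / ∅

Backward fixpoint:
  L0 li=∅ lo=∅
  L1 li=∅ lo=∅
  L2 li=∅ lo=∅
  L3 li=∅ lo=∅
  L4 li=∅ lo=∅
  L5 li=∅ lo=∅
  L6 li=∅ lo=∅

Interfere edges:
  a↔{y}
  i↔{n}
  j↔∅
  n↔{i}
  p↔{y}
  y↔{a,p}

Registers:
  lower bound: {a,y} mutually conflict ⇒ χ ≥ 2
  assign a→c1 i→c0 j→c0 n→c1 p→c1 y→c0 — no edge inside a register ⇒ χ ≤ 2
  χ = 2

Answer: 2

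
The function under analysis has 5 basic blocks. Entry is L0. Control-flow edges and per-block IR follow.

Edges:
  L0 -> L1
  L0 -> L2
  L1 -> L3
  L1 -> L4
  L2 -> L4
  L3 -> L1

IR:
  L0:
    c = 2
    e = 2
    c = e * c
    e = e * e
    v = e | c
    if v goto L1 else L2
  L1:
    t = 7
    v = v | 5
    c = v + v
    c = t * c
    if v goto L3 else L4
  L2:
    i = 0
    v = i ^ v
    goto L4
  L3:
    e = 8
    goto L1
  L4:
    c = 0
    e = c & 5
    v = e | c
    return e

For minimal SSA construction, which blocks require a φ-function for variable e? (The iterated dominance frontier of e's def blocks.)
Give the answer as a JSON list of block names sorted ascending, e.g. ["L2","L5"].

idom tree: L1←L0 L2←L0 L3←L1 L4←L0
Join-block Dom:
  L1: preds {L0,L3}: {L0} ∩ {L0,L1,L3} = {L0}; idom=L0
  L4: preds {L1,L2}: {L0,L1} ∩ {L0,L2} = {L0}; idom=L0

DF walk-up:
  L1←L0: walk · to L0
  L1←L3: walk L3→L1 to L0
  L4←L1: walk L1 to L0
  L4←L2: walk L2 to L0
  L0 → ∅
  L1 → {L1,L4}
  L2 → {L4}
  L3 → {L1}
  L4 → ∅

φ for e: defs {L0,L3,L4}
  DF⁺ = {L1,L4}

Answer: ["L1", "L4"]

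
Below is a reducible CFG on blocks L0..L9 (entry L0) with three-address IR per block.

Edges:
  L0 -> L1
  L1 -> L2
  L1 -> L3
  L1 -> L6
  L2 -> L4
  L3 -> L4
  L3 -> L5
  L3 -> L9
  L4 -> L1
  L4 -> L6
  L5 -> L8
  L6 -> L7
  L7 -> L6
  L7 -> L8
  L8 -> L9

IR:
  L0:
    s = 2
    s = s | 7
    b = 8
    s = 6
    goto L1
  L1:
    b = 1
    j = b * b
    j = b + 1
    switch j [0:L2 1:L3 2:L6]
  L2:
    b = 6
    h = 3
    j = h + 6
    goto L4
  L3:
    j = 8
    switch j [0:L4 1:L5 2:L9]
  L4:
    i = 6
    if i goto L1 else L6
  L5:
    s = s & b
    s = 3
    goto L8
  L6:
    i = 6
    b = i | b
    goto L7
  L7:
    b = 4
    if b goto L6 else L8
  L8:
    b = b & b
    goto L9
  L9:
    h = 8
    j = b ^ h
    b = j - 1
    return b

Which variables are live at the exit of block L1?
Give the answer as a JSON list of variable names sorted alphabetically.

Answer: ["b", "s"]

Derivation:
Block summaries:
  L0: {b,s} / ∅
  L1: {b,j} / ∅
  L2: {b,h,j} / ∅
  L3: {j} / ∅
  L4: {i} / ∅
  L5: {s} / {b,s}
  L6: {b,i} / {b}
  L7: {b} / ∅
  L8: {b} / {b}
  L9: {b,h,j} / {b}

Liveness:
  L0 li=∅ lo={s}
  L1 li={s} lo={b,s}
  L2 li={s} lo={b,s}
  L3 li={b,s} lo={b,s}
  L4 li={b,s} lo={b,s}
  L5 li={b,s} lo={b}
  L6 li={b} lo=∅
  L7 li=∅ lo={b}
  L8 li={b} lo={b}
  L9 li={b} lo=∅

live-out(L1) = ["b", "s"]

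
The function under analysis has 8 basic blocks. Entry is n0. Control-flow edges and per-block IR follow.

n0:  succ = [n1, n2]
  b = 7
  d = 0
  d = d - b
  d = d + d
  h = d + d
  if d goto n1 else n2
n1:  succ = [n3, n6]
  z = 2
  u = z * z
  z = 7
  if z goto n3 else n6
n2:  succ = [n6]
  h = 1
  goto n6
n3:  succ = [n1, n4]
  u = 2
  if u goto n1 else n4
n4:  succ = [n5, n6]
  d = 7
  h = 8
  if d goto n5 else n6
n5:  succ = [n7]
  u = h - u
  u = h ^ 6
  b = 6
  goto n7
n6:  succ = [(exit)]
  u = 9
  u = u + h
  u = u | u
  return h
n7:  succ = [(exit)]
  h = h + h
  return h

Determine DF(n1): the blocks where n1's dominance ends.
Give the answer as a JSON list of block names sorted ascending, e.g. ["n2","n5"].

idom tree: n1←n0 n2←n0 n3←n1 n4←n3 n5←n4 n6←n0 n7←n5
Dom∩ at merges:
  n1: preds {n0,n3}: {n0} ∩ {n0,n1,n3} = {n0}; idom=n0
  n6: preds {n1,n2,n4}: {n0,n1} ∩ {n0,n2} ∩ {n0,n1,n3,n4} = {n0}; idom=n0

DF walk-up:
  n1←n0: walk · to n0
  n1←n3: walk n3→n1 to n0
  n6←n1: walk n1 to n0
  n6←n2: walk n2 to n0
  n6←n4: walk n4→n3→n1 to n0
  DF(n0)=∅
  DF(n1)={n1,n6}
  DF(n2)={n6}
  DF(n3)={n1,n6}
  DF(n4)={n6}
  DF(n5)=∅
  DF(n6)=∅
  DF(n7)=∅

DF(n1) = ["n1", "n6"]

Answer: ["n1", "n6"]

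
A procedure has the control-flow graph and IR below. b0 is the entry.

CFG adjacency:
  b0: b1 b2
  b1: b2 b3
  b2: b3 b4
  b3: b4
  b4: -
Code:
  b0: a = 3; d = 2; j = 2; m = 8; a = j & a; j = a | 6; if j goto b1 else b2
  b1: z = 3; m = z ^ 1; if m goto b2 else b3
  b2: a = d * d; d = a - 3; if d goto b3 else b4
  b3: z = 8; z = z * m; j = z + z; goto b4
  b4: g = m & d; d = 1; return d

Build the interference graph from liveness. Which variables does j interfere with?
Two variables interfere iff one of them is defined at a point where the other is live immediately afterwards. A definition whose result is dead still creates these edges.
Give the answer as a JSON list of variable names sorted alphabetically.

Answer: ["a", "d", "m"]

Analysis:
Block summaries:
  b0: def={a,d,j,m} ue=∅
  b1: def={m,z} ue=∅
  b2: def={a,d} ue={d}
  b3: def={j,z} ue={m}
  b4: def={d,g} ue={d,m}

Backward fixpoint:
  b0: in=∅ out={d,m}
  b1: in={d} out={d,m}
  b2: in={d,m} out={d,m}
  b3: in={d,m} out={d,m}
  b4: in={d,m} out=∅

Conflict graph:
  a↔{d,j,m}
  d↔{a,j,m,z}
  g↔∅
  j↔{a,d,m}
  m↔{a,d,j,z}
  z↔{d,m}

N(j) = ["a", "d", "m"]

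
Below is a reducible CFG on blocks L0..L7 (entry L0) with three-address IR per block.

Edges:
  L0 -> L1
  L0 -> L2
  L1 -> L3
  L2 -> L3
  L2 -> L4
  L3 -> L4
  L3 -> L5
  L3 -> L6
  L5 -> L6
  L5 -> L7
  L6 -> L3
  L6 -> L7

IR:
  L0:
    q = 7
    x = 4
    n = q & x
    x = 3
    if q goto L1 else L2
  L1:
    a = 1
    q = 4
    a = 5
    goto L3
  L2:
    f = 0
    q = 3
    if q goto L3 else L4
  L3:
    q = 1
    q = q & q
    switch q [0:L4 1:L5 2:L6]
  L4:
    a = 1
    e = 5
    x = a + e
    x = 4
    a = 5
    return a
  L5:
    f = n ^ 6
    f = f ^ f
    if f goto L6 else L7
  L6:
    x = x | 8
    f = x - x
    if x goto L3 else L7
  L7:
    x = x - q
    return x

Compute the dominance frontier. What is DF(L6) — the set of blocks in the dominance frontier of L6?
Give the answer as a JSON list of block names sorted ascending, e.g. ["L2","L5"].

idom tree: L1←L0 L2←L0 L3←L0 L4←L0 L5←L3 L6←L3 L7←L3
Dom at joins:
  L3: preds {L1,L2,L6}: {L0,L1} ∩ {L0,L2} ∩ {L0,L3,L6} = {L0}; idom=L0
  L4: preds {L2,L3}: {L0,L2} ∩ {L0,L3} = {L0}; idom=L0
  L6: preds {L3,L5}: {L0,L3} ∩ {L0,L3,L5} = {L0,L3}; idom=L3
  L7: preds {L5,L6}: {L0,L3,L5} ∩ {L0,L3,L6} = {L0,L3}; idom=L3

DF derivation:
  join L3 pred L1: L1 stop@L0
  join L3 pred L2: L2 stop@L0
  join L3 pred L6: L6→L3 stop@L0
  join L4 pred L2: L2 stop@L0
  join L4 pred L3: L3 stop@L0
  join L6 pred L3: · stop@L3
  join L6 pred L5: L5 stop@L3
  join L7 pred L5: L5 stop@L3
  join L7 pred L6: L6 stop@L3
  DF(L0)=∅
  DF(L1)={L3}
  DF(L2)={L3,L4}
  DF(L3)={L3,L4}
  DF(L4)=∅
  DF(L5)={L6,L7}
  DF(L6)={L3,L7}
  DF(L7)=∅

DF(L6) = ["L3", "L7"]

Answer: ["L3", "L7"]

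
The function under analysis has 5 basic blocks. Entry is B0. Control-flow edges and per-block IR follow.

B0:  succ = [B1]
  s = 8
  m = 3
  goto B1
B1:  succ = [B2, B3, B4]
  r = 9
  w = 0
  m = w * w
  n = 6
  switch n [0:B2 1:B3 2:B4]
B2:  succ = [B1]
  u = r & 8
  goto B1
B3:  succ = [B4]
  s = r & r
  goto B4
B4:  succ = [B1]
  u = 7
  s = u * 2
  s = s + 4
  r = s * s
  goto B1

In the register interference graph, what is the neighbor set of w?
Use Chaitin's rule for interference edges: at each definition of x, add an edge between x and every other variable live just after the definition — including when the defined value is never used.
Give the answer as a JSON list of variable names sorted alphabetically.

Per-block:
  B0 def {m,s} use ∅
  B1 def {m,n,r,w} use ∅
  B2 def {u} use {r}
  B3 def {s} use {r}
  B4 def {r,s,u} use ∅

Liveness:
  B0 li=∅ lo=∅
  B1 li=∅ lo={r}
  B2 li={r} lo=∅
  B3 li={r} lo=∅
  B4 li=∅ lo=∅

Conflict graph:
  m↔{r}
  n↔{r}
  r↔{m,n,w}
  s↔∅
  u↔∅
  w↔{r}

N(w) = ["r"]

Answer: ["r"]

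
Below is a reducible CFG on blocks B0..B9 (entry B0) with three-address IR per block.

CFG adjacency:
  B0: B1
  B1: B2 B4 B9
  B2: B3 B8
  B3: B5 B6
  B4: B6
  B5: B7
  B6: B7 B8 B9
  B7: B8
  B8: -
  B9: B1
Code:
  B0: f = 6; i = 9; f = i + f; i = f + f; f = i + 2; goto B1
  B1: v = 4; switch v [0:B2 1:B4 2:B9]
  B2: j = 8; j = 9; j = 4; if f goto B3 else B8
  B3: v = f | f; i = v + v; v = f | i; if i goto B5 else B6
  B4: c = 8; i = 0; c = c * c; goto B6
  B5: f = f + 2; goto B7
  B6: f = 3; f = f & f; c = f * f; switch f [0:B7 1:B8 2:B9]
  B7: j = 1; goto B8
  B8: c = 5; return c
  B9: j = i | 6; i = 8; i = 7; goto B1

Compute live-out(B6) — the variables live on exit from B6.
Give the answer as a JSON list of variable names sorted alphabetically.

def/use:
  B0: {f,i} / ∅
  B1: {v} / ∅
  B2: {j} / {f}
  B3: {i,v} / {f}
  B4: {c,i} / ∅
  B5: {f} / {f}
  B6: {c,f} / ∅
  B7: {j} / ∅
  B8: {c} / ∅
  B9: {i,j} / {i}

Backward fixpoint:
  live B0: ∅→{f,i}
  live B1: {f,i}→{f,i}
  live B2: {f}→{f}
  live B3: {f}→{f,i}
  live B4: ∅→{i}
  live B5: {f}→∅
  live B6: {i}→{f,i}
  live B7: ∅→∅
  live B8: ∅→∅
  live B9: {f,i}→{f,i}

live-out(B6) = ["f", "i"]

Answer: ["f", "i"]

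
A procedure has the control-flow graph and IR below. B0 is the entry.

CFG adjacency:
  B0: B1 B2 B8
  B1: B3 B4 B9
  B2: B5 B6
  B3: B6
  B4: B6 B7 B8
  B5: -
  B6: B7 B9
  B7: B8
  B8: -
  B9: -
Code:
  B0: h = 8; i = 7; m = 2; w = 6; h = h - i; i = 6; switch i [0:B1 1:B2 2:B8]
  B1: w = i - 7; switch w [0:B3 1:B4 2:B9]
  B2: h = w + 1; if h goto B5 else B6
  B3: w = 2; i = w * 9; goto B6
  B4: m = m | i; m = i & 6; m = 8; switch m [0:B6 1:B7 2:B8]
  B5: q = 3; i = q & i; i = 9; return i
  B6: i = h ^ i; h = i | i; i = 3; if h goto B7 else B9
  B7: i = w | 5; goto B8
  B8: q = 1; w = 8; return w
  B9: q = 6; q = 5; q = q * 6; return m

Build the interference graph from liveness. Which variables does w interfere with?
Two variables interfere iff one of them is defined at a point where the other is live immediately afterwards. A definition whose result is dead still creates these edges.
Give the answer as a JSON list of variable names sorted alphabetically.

Answer: ["h", "i", "m"]

Working:
def/use:
  B0: def={h,i,m,w} ue=∅
  B1: def={w} ue={i}
  B2: def={h} ue={w}
  B3: def={i,w} ue=∅
  B4: def={m} ue={i,m}
  B5: def={i,q} ue={i}
  B6: def={h,i} ue={h,i}
  B7: def={i} ue={w}
  B8: def={q,w} ue=∅
  B9: def={q} ue={m}

Liveness:
  B0: in=∅ out={h,i,m,w}
  B1: in={h,i,m} out={h,i,m,w}
  B2: in={i,m,w} out={h,i,m,w}
  B3: in={h,m} out={h,i,m,w}
  B4: in={h,i,m,w} out={h,i,m,w}
  B5: in={i} out=∅
  B6: in={h,i,m,w} out={m,w}
  B7: in={w} out=∅
  B8: in=∅ out=∅
  B9: in={m} out=∅

Interfere edges:
  h↔{i,m,w}
  i↔{h,m,q,w}
  m↔{h,i,q,w}
  q↔{i,m}
  w↔{h,i,m}

N(w) = ["h", "i", "m"]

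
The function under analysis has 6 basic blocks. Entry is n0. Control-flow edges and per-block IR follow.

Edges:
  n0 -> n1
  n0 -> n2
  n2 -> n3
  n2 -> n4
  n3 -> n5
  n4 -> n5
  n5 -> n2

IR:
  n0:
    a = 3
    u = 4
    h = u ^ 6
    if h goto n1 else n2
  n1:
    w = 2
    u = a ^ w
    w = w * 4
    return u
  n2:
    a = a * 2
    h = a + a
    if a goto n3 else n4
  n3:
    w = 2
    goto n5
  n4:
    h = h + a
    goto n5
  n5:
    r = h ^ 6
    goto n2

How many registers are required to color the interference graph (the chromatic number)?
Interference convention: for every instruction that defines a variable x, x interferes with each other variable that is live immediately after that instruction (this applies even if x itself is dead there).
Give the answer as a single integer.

def/use:
  n0: {a,h,u} / ∅
  n1: {u,w} / {a}
  n2: {a,h} / {a}
  n3: {w} / ∅
  n4: {h} / {a,h}
  n5: {r} / {h}

Live sets:
  live n0: ∅→{a}
  live n1: {a}→∅
  live n2: {a}→{a,h}
  live n3: {a,h}→{a,h}
  live n4: {a,h}→{a,h}
  live n5: {a,h}→{a}

Interfere edges:
  a — {h,r,u,w}
  h — {a,w}
  r — {a}
  u — {a,w}
  w — {a,h,u}

Chromatic number:
  lower bound: {a,h,w} mutually conflict ⇒ χ ≥ 3
  assign a→c0 h→c2 r→c1 u→c2 w→c1 — no edge inside a register ⇒ χ ≤ 3
  χ = 3

Answer: 3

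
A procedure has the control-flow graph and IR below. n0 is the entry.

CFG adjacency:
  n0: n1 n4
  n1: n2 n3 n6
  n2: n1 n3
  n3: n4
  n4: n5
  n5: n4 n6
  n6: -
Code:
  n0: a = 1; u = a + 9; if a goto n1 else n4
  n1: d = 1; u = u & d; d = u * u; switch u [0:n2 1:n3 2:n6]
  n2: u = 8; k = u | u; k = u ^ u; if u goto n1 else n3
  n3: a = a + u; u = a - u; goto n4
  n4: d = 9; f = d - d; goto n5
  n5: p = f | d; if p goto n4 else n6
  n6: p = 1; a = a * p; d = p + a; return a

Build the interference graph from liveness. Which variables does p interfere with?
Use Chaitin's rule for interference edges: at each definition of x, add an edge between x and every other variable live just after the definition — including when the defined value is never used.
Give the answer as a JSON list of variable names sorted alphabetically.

Per-block:
  n0: def={a,u} ue=∅
  n1: def={d,u} ue={u}
  n2: def={k,u} ue=∅
  n3: def={a,u} ue={a,u}
  n4: def={d,f} ue=∅
  n5: def={p} ue={d,f}
  n6: def={a,d,p} ue={a}

Live sets:
  live n0: ∅→{a,u}
  live n1: {a,u}→{a,u}
  live n2: {a}→{a,u}
  live n3: {a,u}→{a}
  live n4: {a}→{a,d,f}
  live n5: {a,d,f}→{a}
  live n6: {a}→∅

Interference:
  a — {d,f,k,p,u}
  d — {a,f,u}
  f — {a,d}
  k — {a,u}
  p — {a}
  u — {a,d,k}

N(p) = ["a"]

Answer: ["a"]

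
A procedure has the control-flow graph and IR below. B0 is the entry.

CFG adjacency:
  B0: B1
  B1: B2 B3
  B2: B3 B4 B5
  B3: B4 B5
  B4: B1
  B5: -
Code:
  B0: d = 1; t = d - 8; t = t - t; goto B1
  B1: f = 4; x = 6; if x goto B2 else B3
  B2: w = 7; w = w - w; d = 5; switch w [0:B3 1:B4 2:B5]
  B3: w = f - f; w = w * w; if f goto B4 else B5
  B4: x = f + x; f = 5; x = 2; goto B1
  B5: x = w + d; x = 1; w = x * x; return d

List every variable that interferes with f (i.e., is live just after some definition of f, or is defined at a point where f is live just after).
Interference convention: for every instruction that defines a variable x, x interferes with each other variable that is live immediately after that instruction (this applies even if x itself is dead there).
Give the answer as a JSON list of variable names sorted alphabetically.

Answer: ["d", "w", "x"]

Analysis:
Block summaries:
  B0: {d,t} / ∅
  B1: {f,x} / ∅
  B2: {d,w} / ∅
  B3: {w} / {f}
  B4: {f,x} / {f,x}
  B5: {w,x} / {d,w}

Backward fixpoint:
  B0: in=∅ out={d}
  B1: in={d} out={d,f,x}
  B2: in={f,x} out={d,f,w,x}
  B3: in={d,f,x} out={d,f,w,x}
  B4: in={d,f,x} out={d}
  B5: in={d,w} out=∅

Interference:
  d: {f,t,w,x}
  f: {d,w,x}
  t: {d}
  w: {d,f,x}
  x: {d,f,w}

N(f) = ["d", "w", "x"]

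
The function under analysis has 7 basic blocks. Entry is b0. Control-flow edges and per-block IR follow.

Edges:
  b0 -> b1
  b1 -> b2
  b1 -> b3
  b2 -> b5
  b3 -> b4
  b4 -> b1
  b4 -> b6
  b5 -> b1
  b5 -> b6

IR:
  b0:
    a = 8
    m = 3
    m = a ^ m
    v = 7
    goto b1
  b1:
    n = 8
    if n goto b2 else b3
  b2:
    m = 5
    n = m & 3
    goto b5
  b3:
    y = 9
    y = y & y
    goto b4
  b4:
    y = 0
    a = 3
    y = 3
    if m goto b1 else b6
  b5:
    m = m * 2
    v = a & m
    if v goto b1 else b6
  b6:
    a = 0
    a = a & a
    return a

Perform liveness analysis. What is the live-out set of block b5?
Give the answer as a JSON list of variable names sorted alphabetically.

def/use:
  b0: {a,m,v} / ∅
  b1: {n} / ∅
  b2: {m,n} / ∅
  b3: {y} / ∅
  b4: {a,y} / {m}
  b5: {m,v} / {a,m}
  b6: {a} / ∅

Backward fixpoint:
  live b0: ∅→{a,m}
  live b1: {a,m}→{a,m}
  live b2: {a}→{a,m}
  live b3: {m}→{m}
  live b4: {m}→{a,m}
  live b5: {a,m}→{a,m}
  live b6: ∅→∅

live-out(b5) = ["a", "m"]

Answer: ["a", "m"]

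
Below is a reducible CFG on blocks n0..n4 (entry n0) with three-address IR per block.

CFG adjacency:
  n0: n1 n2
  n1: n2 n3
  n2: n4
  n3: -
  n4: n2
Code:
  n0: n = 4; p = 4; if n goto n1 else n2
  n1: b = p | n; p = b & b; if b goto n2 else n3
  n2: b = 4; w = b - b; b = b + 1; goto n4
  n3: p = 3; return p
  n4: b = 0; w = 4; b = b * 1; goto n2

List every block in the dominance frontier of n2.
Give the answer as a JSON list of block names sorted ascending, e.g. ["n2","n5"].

Answer: ["n2"]

Working:
idom tree: n1←n0 n2←n0 n3←n1 n4←n2
Join-block Dom:
  n2: preds {n0,n1,n4}: {n0} ∩ {n0,n1} ∩ {n0,n2,n4} = {n0}; idom=n0

DF derivation:
  n2←n0: walk · to n0
  n2←n1: walk n1 to n0
  n2←n4: walk n4→n2 to n0
  n0: DF=∅
  n1: DF={n2}
  n2: DF={n2}
  n3: DF=∅
  n4: DF={n2}

DF(n2) = ["n2"]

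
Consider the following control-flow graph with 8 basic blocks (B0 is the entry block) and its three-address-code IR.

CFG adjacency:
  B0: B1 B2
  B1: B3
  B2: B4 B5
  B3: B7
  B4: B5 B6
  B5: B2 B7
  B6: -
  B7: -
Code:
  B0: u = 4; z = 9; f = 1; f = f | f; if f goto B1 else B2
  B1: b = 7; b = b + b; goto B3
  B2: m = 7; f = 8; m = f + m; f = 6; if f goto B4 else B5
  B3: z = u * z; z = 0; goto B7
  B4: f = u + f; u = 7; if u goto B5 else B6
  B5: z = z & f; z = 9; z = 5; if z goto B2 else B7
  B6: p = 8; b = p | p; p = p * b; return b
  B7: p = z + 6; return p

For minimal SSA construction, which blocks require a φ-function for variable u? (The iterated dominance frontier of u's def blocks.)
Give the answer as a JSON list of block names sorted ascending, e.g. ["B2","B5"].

Answer: ["B2", "B5", "B7"]

Derivation:
idom tree: B1←B0 B2←B0 B3←B1 B4←B2 B5←B2 B6←B4 B7←B0
Join-block Dom:
  B2: preds {B0,B5}: {B0} ∩ {B0,B2,B5} = {B0}; idom=B0
  B5: preds {B2,B4}: {B0,B2} ∩ {B0,B2,B4} = {B0,B2}; idom=B2
  B7: preds {B3,B5}: {B0,B1,B3} ∩ {B0,B2,B5} = {B0}; idom=B0

DF derivation:
  B2←B0: walk · to B0
  B2←B5: walk B5→B2 to B0
  B5←B2: walk · to B2
  B5←B4: walk B4 to B2
  B7←B3: walk B3→B1 to B0
  B7←B5: walk B5→B2 to B0
  B0: DF=∅
  B1: DF={B7}
  B2: DF={B2,B7}
  B3: DF={B7}
  B4: DF={B5}
  B5: DF={B2,B7}
  B6: DF=∅
  B7: DF=∅

φ for u: defs {B0,B4}
  DF⁺ = {B2,B5,B7}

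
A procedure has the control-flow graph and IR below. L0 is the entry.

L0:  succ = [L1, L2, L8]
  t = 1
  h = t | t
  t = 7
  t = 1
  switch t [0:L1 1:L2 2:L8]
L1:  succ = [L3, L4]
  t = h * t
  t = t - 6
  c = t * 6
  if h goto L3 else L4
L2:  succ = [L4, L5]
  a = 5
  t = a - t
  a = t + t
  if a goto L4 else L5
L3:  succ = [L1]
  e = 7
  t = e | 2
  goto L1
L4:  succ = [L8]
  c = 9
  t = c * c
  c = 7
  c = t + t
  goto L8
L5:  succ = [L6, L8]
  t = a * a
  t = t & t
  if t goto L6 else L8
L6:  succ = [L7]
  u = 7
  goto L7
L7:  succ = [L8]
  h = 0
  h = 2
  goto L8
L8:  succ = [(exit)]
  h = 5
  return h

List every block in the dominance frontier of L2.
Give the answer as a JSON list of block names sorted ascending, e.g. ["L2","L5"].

idom tree: L1←L0 L2←L0 L3←L1 L4←L0 L5←L2 L6←L5 L7←L6 L8←L0
Dom∩ at merges:
  L1: preds {L0,L3}: {L0} ∩ {L0,L1,L3} = {L0}; idom=L0
  L4: preds {L1,L2}: {L0,L1} ∩ {L0,L2} = {L0}; idom=L0
  L8: preds {L0,L4,L5,L7}: {L0} ∩ {L0,L4} ∩ {L0,L2,L5} ∩ {L0,L2,L5,L6,L7} = {L0}; idom=L0

DF walk-up:
  L1←L0: walk · to L0
  L1←L3: walk L3→L1 to L0
  L4←L1: walk L1 to L0
  L4←L2: walk L2 to L0
  L8←L0: walk · to L0
  L8←L4: walk L4 to L0
  L8←L5: walk L5→L2 to L0
  L8←L7: walk L7→L6→L5→L2 to L0
  DF(L0)=∅
  DF(L1)={L1,L4}
  DF(L2)={L4,L8}
  DF(L3)={L1}
  DF(L4)={L8}
  DF(L5)={L8}
  DF(L6)={L8}
  DF(L7)={L8}
  DF(L8)=∅

DF(L2) = ["L4", "L8"]

Answer: ["L4", "L8"]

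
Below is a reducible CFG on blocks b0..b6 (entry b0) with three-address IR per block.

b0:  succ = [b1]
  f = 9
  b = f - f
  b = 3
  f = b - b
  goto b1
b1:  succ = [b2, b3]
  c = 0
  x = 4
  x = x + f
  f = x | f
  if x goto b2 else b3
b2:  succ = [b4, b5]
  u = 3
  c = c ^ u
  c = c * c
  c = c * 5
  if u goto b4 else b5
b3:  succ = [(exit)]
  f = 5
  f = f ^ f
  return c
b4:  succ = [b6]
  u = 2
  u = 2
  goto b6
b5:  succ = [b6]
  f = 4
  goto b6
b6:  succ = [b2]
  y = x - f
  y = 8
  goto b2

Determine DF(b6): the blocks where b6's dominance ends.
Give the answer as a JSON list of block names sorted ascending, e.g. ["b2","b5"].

Answer: ["b2"]

Analysis:
idom tree: b1←b0 b2←b1 b3←b1 b4←b2 b5←b2 b6←b2
Dom at joins:
  b2: preds {b1,b6}: {b0,b1} ∩ {b0,b1,b2,b6} = {b0,b1}; idom=b1
  b6: preds {b4,b5}: {b0,b1,b2,b4} ∩ {b0,b1,b2,b5} = {b0,b1,b2}; idom=b2

DF derivation:
  b2←b1: walk · to b1
  b2←b6: walk b6→b2 to b1
  b6←b4: walk b4 to b2
  b6←b5: walk b5 to b2
  b0 → ∅
  b1 → ∅
  b2 → {b2}
  b3 → ∅
  b4 → {b6}
  b5 → {b6}
  b6 → {b2}

DF(b6) = ["b2"]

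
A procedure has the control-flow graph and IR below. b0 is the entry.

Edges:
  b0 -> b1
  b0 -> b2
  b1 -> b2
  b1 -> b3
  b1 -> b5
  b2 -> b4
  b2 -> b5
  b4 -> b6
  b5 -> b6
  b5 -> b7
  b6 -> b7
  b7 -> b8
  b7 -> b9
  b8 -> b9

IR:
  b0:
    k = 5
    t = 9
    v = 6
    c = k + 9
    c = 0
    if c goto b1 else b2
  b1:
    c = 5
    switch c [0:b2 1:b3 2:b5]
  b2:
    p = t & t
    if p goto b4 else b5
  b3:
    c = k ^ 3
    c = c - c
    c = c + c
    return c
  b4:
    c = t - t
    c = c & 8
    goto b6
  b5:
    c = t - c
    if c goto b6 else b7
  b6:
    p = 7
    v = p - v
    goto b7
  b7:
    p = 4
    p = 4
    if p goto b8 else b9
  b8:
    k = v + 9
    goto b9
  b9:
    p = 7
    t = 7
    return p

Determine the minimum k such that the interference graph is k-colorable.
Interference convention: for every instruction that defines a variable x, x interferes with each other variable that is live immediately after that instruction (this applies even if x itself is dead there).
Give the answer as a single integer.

Per-block:
  b0: {c,k,t,v} / ∅
  b1: {c} / ∅
  b2: {p} / {t}
  b3: {c} / {k}
  b4: {c} / {t}
  b5: {c} / {c,t}
  b6: {p,v} / {v}
  b7: {p} / ∅
  b8: {k} / {v}
  b9: {p,t} / ∅

Live sets:
  b0: in=∅ out={c,k,t,v}
  b1: in={k,t,v} out={c,k,t,v}
  b2: in={c,t,v} out={c,t,v}
  b3: in={k} out=∅
  b4: in={t,v} out={v}
  b5: in={c,t,v} out={v}
  b6: in={v} out={v}
  b7: in={v} out={v}
  b8: in={v} out=∅
  b9: in=∅ out=∅

Interference:
  c: {k,p,t,v}
  k: {c,t,v}
  p: {c,t,v}
  t: {c,k,p,v}
  v: {c,k,p,t}

Chromatic number:
  clique {c,k,t,v} ⇒ need ≥ 4
  4-colouring: r0={c}  r1={t}  r2={v}  r3={k,p}
  χ = 4

Answer: 4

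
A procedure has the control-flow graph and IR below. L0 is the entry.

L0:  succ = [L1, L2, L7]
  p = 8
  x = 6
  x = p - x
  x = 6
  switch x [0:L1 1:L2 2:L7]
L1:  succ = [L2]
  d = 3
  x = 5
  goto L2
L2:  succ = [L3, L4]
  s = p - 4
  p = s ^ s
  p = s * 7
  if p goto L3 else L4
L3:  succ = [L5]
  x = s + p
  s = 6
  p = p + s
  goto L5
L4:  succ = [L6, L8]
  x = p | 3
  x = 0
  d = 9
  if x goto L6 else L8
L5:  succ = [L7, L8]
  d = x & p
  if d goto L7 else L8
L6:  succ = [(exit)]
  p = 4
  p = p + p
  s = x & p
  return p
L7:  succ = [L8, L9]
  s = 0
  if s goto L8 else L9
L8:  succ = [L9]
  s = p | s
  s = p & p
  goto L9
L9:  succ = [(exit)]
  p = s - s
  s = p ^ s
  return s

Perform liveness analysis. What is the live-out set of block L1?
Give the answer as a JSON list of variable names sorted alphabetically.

Block summaries:
  L0: {p,x} / ∅
  L1: {d,x} / ∅
  L2: {p,s} / {p}
  L3: {p,s,x} / {p,s}
  L4: {d,x} / {p}
  L5: {d} / {p,x}
  L6: {p,s} / {x}
  L7: {s} / ∅
  L8: {s} / {p,s}
  L9: {p,s} / {s}

Live sets:
  L0: in=∅ out={p}
  L1: in={p} out={p}
  L2: in={p} out={p,s}
  L3: in={p,s} out={p,s,x}
  L4: in={p,s} out={p,s,x}
  L5: in={p,s,x} out={p,s}
  L6: in={x} out=∅
  L7: in={p} out={p,s}
  L8: in={p,s} out={s}
  L9: in={s} out=∅

live-out(L1) = ["p"]

Answer: ["p"]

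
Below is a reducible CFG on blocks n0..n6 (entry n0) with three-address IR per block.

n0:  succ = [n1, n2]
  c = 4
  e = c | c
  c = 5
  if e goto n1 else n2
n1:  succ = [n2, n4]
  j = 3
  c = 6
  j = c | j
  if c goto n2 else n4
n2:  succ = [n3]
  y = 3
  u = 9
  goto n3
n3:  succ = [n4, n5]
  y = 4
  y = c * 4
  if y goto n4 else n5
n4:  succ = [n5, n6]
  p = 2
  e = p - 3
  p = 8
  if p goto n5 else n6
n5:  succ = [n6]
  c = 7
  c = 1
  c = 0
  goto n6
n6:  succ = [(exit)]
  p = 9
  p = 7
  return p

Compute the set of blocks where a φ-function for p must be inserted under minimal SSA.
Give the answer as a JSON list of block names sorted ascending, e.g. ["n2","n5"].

idom tree: n1←n0 n2←n0 n3←n2 n4←n0 n5←n0 n6←n0
Dom at joins:
  n2: preds {n0,n1}: {n0} ∩ {n0,n1} = {n0}; idom=n0
  n4: preds {n1,n3}: {n0,n1} ∩ {n0,n2,n3} = {n0}; idom=n0
  n5: preds {n3,n4}: {n0,n2,n3} ∩ {n0,n4} = {n0}; idom=n0
  n6: preds {n4,n5}: {n0,n4} ∩ {n0,n5} = {n0}; idom=n0

DF walk-up:
  join n2 pred n0: · stop@n0
  join n2 pred n1: n1 stop@n0
  join n4 pred n1: n1 stop@n0
  join n4 pred n3: n3→n2 stop@n0
  join n5 pred n3: n3→n2 stop@n0
  join n5 pred n4: n4 stop@n0
  join n6 pred n4: n4 stop@n0
  join n6 pred n5: n5 stop@n0
  n0 → ∅
  n1 → {n2,n4}
  n2 → {n4,n5}
  n3 → {n4,n5}
  n4 → {n5,n6}
  n5 → {n6}
  n6 → ∅

φ for p: defs {n4,n6}
  DF⁺ = {n5,n6}

Answer: ["n5", "n6"]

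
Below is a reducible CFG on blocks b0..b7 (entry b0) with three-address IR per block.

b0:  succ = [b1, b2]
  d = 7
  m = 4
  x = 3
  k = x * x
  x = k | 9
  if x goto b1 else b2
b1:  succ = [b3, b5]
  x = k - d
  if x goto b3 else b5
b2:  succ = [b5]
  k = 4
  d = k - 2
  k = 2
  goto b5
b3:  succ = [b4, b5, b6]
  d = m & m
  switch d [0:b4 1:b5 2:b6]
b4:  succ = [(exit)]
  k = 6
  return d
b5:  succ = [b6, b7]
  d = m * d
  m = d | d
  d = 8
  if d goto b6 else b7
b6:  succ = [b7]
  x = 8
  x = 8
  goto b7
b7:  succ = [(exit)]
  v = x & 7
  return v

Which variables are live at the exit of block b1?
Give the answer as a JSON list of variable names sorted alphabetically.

Per-block:
  b0: {d,k,m,x} / ∅
  b1: {x} / {d,k}
  b2: {d,k} / ∅
  b3: {d} / {m}
  b4: {k} / {d}
  b5: {d,m} / {d,m}
  b6: {x} / ∅
  b7: {v} / {x}

Live sets:
  b0 li=∅ lo={d,k,m,x}
  b1 li={d,k,m} lo={d,m,x}
  b2 li={m,x} lo={d,m,x}
  b3 li={m,x} lo={d,m,x}
  b4 li={d} lo=∅
  b5 li={d,m,x} lo={x}
  b6 li=∅ lo={x}
  b7 li={x} lo=∅

live-out(b1) = ["d", "m", "x"]

Answer: ["d", "m", "x"]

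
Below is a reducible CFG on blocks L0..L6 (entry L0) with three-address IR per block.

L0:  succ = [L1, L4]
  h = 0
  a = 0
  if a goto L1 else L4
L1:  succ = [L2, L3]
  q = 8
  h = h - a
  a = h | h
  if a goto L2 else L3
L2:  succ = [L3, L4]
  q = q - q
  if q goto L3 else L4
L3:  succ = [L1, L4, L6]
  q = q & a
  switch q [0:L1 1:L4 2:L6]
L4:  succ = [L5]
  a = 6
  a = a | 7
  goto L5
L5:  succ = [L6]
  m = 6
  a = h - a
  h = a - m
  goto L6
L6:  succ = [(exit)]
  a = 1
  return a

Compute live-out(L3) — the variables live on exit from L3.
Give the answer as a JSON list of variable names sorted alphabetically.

Answer: ["a", "h"]

Analysis:
Per-block:
  L0: {a,h} / ∅
  L1: {a,h,q} / {a,h}
  L2: {q} / {q}
  L3: {q} / {a,q}
  L4: {a} / ∅
  L5: {a,h,m} / {a,h}
  L6: {a} / ∅

Liveness:
  L0 li=∅ lo={a,h}
  L1 li={a,h} lo={a,h,q}
  L2 li={a,h,q} lo={a,h,q}
  L3 li={a,h,q} lo={a,h}
  L4 li={h} lo={a,h}
  L5 li={a,h} lo=∅
  L6 li=∅ lo=∅

live-out(L3) = ["a", "h"]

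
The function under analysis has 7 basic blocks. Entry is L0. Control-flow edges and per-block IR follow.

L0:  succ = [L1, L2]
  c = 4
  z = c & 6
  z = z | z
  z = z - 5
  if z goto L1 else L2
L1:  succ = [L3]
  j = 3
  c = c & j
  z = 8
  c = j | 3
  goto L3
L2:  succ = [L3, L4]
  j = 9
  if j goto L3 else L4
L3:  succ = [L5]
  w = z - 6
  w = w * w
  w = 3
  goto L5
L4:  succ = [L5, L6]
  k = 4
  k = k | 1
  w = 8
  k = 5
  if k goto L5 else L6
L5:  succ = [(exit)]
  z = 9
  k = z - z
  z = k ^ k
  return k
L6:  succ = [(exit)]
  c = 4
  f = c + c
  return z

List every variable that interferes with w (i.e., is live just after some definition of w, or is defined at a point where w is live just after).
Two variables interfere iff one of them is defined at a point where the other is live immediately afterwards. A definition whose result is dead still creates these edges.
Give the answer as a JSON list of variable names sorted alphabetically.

def/use:
  L0: def={c,z} ue=∅
  L1: def={c,j,z} ue={c}
  L2: def={j} ue=∅
  L3: def={w} ue={z}
  L4: def={k,w} ue=∅
  L5: def={k,z} ue=∅
  L6: def={c,f} ue={z}

Liveness:
  live L0: ∅→{c,z}
  live L1: {c}→{z}
  live L2: {z}→{z}
  live L3: {z}→∅
  live L4: {z}→{z}
  live L5: ∅→∅
  live L6: {z}→∅

Interference:
  c: {j,z}
  f: {z}
  j: {c,z}
  k: {z}
  w: {z}
  z: {c,f,j,k,w}

N(w) = ["z"]

Answer: ["z"]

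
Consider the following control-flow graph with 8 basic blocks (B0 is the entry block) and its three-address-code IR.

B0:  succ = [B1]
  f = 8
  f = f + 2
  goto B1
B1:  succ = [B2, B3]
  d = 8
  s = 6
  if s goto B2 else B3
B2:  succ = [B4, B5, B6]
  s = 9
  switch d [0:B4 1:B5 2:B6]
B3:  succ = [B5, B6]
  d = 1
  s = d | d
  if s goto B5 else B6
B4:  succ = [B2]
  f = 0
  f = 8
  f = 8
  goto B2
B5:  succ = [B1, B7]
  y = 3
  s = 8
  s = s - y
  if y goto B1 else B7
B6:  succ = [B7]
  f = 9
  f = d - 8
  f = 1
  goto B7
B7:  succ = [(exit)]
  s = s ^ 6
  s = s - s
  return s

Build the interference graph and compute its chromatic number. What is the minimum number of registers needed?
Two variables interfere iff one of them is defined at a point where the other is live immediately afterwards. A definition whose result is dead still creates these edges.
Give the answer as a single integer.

Per-block:
  B0 def {f} use ∅
  B1 def {d,s} use ∅
  B2 def {s} use {d}
  B3 def {d,s} use ∅
  B4 def {f} use ∅
  B5 def {s,y} use ∅
  B6 def {f} use {d}
  B7 def {s} use {s}

Liveness:
  B0 li=∅ lo=∅
  B1 li=∅ lo={d}
  B2 li={d} lo={d,s}
  B3 li=∅ lo={d,s}
  B4 li={d} lo={d}
  B5 li=∅ lo={s}
  B6 li={d,s} lo={s}
  B7 li={s} lo=∅

Interference:
  d — {f,s}
  f — {d,s}
  s — {d,f,y}
  y — {s}

Colouring:
  {d,f,s} pairwise interfere (3-clique) ⇒ χ ≥ 3
  3-colouring: R0={s}  R1={d,y}  R2={f}
  χ = 3

Answer: 3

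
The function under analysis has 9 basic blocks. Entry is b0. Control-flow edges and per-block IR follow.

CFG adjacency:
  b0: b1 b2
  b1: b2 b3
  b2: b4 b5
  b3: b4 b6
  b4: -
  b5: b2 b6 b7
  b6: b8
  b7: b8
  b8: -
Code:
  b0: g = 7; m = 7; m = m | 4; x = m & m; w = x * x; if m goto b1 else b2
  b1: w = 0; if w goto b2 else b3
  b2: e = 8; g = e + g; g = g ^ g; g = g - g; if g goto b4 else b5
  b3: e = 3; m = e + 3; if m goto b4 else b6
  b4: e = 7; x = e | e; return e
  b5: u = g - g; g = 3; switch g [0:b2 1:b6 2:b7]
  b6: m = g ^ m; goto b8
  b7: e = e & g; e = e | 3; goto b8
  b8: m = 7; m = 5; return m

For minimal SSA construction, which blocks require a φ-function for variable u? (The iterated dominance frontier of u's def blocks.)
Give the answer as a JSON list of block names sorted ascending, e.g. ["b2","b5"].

Answer: ["b2", "b4", "b6", "b8"]

Derivation:
idom tree: b1←b0 b2←b0 b3←b1 b4←b0 b5←b2 b6←b0 b7←b5 b8←b0
Dom at joins:
  b2: preds {b0,b1,b5}: {b0} ∩ {b0,b1} ∩ {b0,b2,b5} = {b0}; idom=b0
  b4: preds {b2,b3}: {b0,b2} ∩ {b0,b1,b3} = {b0}; idom=b0
  b6: preds {b3,b5}: {b0,b1,b3} ∩ {b0,b2,b5} = {b0}; idom=b0
  b8: preds {b6,b7}: {b0,b6} ∩ {b0,b2,b5,b7} = {b0}; idom=b0

Frontier:
  join b2 pred b0: · stop@b0
  join b2 pred b1: b1 stop@b0
  join b2 pred b5: b5→b2 stop@b0
  join b4 pred b2: b2 stop@b0
  join b4 pred b3: b3→b1 stop@b0
  join b6 pred b3: b3→b1 stop@b0
  join b6 pred b5: b5→b2 stop@b0
  join b8 pred b6: b6 stop@b0
  join b8 pred b7: b7→b5→b2 stop@b0
  DF(b0)=∅
  DF(b1)={b2,b4,b6}
  DF(b2)={b2,b4,b6,b8}
  DF(b3)={b4,b6}
  DF(b4)=∅
  DF(b5)={b2,b6,b8}
  DF(b6)={b8}
  DF(b7)={b8}
  DF(b8)=∅

φ for u: defs {b5}
  DF⁺ = {b2,b4,b6,b8}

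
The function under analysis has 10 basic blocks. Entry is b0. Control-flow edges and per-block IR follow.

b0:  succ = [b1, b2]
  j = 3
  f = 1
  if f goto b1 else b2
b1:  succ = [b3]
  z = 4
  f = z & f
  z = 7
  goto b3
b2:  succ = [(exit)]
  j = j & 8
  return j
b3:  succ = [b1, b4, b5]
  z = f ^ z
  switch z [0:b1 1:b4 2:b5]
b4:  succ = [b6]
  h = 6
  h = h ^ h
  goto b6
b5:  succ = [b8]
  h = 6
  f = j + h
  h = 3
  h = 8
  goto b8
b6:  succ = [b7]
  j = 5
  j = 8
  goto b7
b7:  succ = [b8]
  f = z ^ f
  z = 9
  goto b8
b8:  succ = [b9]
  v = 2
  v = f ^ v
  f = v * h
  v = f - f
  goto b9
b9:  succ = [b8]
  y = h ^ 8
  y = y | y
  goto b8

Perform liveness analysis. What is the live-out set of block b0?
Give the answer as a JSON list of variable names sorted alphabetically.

Answer: ["f", "j"]

Analysis:
Per-block:
  b0 def {f,j} use ∅
  b1 def {f,z} use {f}
  b2 def {j} use {j}
  b3 def {z} use {f,z}
  b4 def {h} use ∅
  b5 def {f,h} use {j}
  b6 def {j} use ∅
  b7 def {f,z} use {f,z}
  b8 def {f,v} use {f,h}
  b9 def {y} use {h}

Backward fixpoint:
  live b0: ∅→{f,j}
  live b1: {f,j}→{f,j,z}
  live b2: {j}→∅
  live b3: {f,j,z}→{f,j,z}
  live b4: {f,z}→{f,h,z}
  live b5: {j}→{f,h}
  live b6: {f,h,z}→{f,h,z}
  live b7: {f,h,z}→{f,h}
  live b8: {f,h}→{f,h}
  live b9: {f,h}→{f,h}

live-out(b0) = ["f", "j"]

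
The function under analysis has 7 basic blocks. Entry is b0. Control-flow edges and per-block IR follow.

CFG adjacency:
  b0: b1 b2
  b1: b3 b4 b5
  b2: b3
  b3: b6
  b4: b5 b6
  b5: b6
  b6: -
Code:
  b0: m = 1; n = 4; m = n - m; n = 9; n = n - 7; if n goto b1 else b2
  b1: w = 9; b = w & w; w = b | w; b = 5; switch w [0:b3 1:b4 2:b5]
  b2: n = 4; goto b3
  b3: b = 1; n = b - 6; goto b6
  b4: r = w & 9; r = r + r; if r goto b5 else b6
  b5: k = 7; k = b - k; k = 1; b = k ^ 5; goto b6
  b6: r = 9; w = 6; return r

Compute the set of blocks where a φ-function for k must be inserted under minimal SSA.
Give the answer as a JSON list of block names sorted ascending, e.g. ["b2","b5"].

Answer: ["b6"]

Analysis:
idom tree: b1←b0 b2←b0 b3←b0 b4←b1 b5←b1 b6←b0
Dom∩ at merges:
  b3: preds {b1,b2}: {b0,b1} ∩ {b0,b2} = {b0}; idom=b0
  b5: preds {b1,b4}: {b0,b1} ∩ {b0,b1,b4} = {b0,b1}; idom=b1
  b6: preds {b3,b4,b5}: {b0,b3} ∩ {b0,b1,b4} ∩ {b0,b1,b5} = {b0}; idom=b0

DF walk-up:
  b3←b1: walk b1 to b0
  b3←b2: walk b2 to b0
  b5←b1: walk · to b1
  b5←b4: walk b4 to b1
  b6←b3: walk b3 to b0
  b6←b4: walk b4→b1 to b0
  b6←b5: walk b5→b1 to b0
  b0: DF=∅
  b1: DF={b3,b6}
  b2: DF={b3}
  b3: DF={b6}
  b4: DF={b5,b6}
  b5: DF={b6}
  b6: DF=∅

φ for k: defs {b5}
  DF⁺ = {b6}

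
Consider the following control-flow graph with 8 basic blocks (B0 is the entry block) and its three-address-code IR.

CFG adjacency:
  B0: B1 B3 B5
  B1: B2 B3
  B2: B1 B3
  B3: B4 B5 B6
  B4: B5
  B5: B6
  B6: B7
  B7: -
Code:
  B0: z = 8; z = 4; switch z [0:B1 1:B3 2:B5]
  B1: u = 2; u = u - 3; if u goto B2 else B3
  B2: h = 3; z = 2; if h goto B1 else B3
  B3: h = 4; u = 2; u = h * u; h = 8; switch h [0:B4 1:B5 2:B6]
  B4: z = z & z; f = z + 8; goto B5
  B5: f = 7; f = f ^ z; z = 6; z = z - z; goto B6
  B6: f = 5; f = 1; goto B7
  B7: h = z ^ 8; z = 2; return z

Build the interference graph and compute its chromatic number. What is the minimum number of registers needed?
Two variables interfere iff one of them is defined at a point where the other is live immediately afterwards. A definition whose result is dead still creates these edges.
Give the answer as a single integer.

Per-block:
  B0: {z} / ∅
  B1: {u} / ∅
  B2: {h,z} / ∅
  B3: {h,u} / ∅
  B4: {f,z} / {z}
  B5: {f,z} / {z}
  B6: {f} / ∅
  B7: {h,z} / {z}

Live sets:
  B0: in=∅ out={z}
  B1: in={z} out={z}
  B2: in=∅ out={z}
  B3: in={z} out={z}
  B4: in={z} out={z}
  B5: in={z} out={z}
  B6: in={z} out={z}
  B7: in={z} out=∅

Interfere edges:
  f↔{z}
  h↔{u,z}
  u↔{h,z}
  z↔{f,h,u}

Colouring:
  {h,u,z} pairwise interfere (3-clique) ⇒ χ ≥ 3
  3-colouring: r0={z}  r1={f,h}  r2={u}
  χ = 3

Answer: 3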